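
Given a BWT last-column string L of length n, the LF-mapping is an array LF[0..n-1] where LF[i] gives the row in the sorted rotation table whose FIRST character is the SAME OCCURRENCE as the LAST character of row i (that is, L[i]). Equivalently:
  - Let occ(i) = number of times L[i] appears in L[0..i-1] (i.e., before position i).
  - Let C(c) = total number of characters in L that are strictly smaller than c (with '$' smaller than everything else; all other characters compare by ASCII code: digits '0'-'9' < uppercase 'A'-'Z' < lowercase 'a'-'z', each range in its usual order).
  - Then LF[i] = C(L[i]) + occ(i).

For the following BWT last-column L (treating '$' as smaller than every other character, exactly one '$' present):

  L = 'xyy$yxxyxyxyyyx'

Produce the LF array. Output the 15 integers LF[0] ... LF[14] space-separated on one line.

Char counts: '$':1, 'x':6, 'y':8
C (first-col start): C('$')=0, C('x')=1, C('y')=7
L[0]='x': occ=0, LF[0]=C('x')+0=1+0=1
L[1]='y': occ=0, LF[1]=C('y')+0=7+0=7
L[2]='y': occ=1, LF[2]=C('y')+1=7+1=8
L[3]='$': occ=0, LF[3]=C('$')+0=0+0=0
L[4]='y': occ=2, LF[4]=C('y')+2=7+2=9
L[5]='x': occ=1, LF[5]=C('x')+1=1+1=2
L[6]='x': occ=2, LF[6]=C('x')+2=1+2=3
L[7]='y': occ=3, LF[7]=C('y')+3=7+3=10
L[8]='x': occ=3, LF[8]=C('x')+3=1+3=4
L[9]='y': occ=4, LF[9]=C('y')+4=7+4=11
L[10]='x': occ=4, LF[10]=C('x')+4=1+4=5
L[11]='y': occ=5, LF[11]=C('y')+5=7+5=12
L[12]='y': occ=6, LF[12]=C('y')+6=7+6=13
L[13]='y': occ=7, LF[13]=C('y')+7=7+7=14
L[14]='x': occ=5, LF[14]=C('x')+5=1+5=6

Answer: 1 7 8 0 9 2 3 10 4 11 5 12 13 14 6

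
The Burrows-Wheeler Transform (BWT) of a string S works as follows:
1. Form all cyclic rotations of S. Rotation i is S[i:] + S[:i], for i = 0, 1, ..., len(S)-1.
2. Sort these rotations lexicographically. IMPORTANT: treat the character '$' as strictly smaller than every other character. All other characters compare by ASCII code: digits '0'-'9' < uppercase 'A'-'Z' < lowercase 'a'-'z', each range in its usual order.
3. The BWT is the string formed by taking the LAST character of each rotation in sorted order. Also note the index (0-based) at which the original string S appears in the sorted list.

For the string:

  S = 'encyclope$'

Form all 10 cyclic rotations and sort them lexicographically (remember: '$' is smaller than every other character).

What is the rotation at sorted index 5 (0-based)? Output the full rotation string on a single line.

Answer: lope$encyc

Derivation:
All 10 rotations (rotation i = S[i:]+S[:i]):
  rot[0] = encyclope$
  rot[1] = ncyclope$e
  rot[2] = cyclope$en
  rot[3] = yclope$enc
  rot[4] = clope$ency
  rot[5] = lope$encyc
  rot[6] = ope$encycl
  rot[7] = pe$encyclo
  rot[8] = e$encyclop
  rot[9] = $encyclope
Sorted (with $ < everything):
  sorted[0] = $encyclope
  sorted[1] = clope$ency
  sorted[2] = cyclope$en
  sorted[3] = e$encyclop
  sorted[4] = encyclope$
  sorted[5] = lope$encyc
  sorted[6] = ncyclope$e
  sorted[7] = ope$encycl
  sorted[8] = pe$encyclo
  sorted[9] = yclope$enc
sorted[5] = lope$encyc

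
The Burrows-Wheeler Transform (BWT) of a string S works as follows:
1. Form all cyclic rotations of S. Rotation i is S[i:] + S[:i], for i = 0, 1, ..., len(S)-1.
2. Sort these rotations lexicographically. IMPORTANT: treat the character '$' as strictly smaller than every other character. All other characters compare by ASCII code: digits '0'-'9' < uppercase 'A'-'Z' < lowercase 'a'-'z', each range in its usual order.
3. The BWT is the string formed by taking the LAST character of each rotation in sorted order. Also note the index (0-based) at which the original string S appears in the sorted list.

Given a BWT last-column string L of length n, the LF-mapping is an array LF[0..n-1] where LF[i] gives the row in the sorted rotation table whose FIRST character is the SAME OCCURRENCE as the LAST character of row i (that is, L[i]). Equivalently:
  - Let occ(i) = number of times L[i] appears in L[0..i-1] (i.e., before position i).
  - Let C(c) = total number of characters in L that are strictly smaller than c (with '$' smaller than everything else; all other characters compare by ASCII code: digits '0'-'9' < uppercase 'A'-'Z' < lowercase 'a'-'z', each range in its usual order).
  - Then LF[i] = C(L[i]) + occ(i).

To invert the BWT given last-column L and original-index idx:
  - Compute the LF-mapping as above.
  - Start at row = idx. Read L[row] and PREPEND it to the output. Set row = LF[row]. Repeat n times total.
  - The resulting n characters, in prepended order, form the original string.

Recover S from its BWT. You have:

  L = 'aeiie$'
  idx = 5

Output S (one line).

LF mapping: 1 2 4 5 3 0
Walk LF starting at row 5, prepending L[row]:
  step 1: row=5, L[5]='$', prepend. Next row=LF[5]=0
  step 2: row=0, L[0]='a', prepend. Next row=LF[0]=1
  step 3: row=1, L[1]='e', prepend. Next row=LF[1]=2
  step 4: row=2, L[2]='i', prepend. Next row=LF[2]=4
  step 5: row=4, L[4]='e', prepend. Next row=LF[4]=3
  step 6: row=3, L[3]='i', prepend. Next row=LF[3]=5
Reversed output: ieiea$

Answer: ieiea$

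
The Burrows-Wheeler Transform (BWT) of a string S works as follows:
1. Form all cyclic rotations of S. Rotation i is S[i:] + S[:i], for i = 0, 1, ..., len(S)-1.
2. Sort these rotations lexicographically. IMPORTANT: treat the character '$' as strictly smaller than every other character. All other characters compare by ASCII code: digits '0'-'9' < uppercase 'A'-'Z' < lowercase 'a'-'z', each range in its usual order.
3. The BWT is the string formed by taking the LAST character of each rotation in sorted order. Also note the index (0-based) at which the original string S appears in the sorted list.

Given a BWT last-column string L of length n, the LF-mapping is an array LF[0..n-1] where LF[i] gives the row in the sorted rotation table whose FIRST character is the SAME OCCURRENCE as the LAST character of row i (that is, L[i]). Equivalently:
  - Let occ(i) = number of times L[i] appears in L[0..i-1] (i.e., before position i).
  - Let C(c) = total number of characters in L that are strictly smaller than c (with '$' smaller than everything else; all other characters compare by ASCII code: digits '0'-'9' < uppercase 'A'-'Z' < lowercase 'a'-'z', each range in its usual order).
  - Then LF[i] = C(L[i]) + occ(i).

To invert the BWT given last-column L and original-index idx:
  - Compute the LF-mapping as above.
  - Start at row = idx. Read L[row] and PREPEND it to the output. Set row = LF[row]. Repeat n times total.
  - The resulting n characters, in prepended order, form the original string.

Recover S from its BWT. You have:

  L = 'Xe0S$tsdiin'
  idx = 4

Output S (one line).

Answer: disinte0SX$

Derivation:
LF mapping: 3 5 1 2 0 10 9 4 6 7 8
Walk LF starting at row 4, prepending L[row]:
  step 1: row=4, L[4]='$', prepend. Next row=LF[4]=0
  step 2: row=0, L[0]='X', prepend. Next row=LF[0]=3
  step 3: row=3, L[3]='S', prepend. Next row=LF[3]=2
  step 4: row=2, L[2]='0', prepend. Next row=LF[2]=1
  step 5: row=1, L[1]='e', prepend. Next row=LF[1]=5
  step 6: row=5, L[5]='t', prepend. Next row=LF[5]=10
  step 7: row=10, L[10]='n', prepend. Next row=LF[10]=8
  step 8: row=8, L[8]='i', prepend. Next row=LF[8]=6
  step 9: row=6, L[6]='s', prepend. Next row=LF[6]=9
  step 10: row=9, L[9]='i', prepend. Next row=LF[9]=7
  step 11: row=7, L[7]='d', prepend. Next row=LF[7]=4
Reversed output: disinte0SX$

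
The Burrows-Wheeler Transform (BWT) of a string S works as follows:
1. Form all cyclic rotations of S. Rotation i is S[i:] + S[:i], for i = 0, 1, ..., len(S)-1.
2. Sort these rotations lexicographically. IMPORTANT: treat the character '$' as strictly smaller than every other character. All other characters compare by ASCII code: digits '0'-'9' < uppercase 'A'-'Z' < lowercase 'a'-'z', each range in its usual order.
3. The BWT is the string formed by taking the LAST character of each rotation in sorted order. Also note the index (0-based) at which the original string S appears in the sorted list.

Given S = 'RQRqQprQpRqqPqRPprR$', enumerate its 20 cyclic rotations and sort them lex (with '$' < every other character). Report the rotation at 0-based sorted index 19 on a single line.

All 20 rotations (rotation i = S[i:]+S[:i]):
  rot[0] = RQRqQprQpRqqPqRPprR$
  rot[1] = QRqQprQpRqqPqRPprR$R
  rot[2] = RqQprQpRqqPqRPprR$RQ
  rot[3] = qQprQpRqqPqRPprR$RQR
  rot[4] = QprQpRqqPqRPprR$RQRq
  rot[5] = prQpRqqPqRPprR$RQRqQ
  rot[6] = rQpRqqPqRPprR$RQRqQp
  rot[7] = QpRqqPqRPprR$RQRqQpr
  rot[8] = pRqqPqRPprR$RQRqQprQ
  rot[9] = RqqPqRPprR$RQRqQprQp
  rot[10] = qqPqRPprR$RQRqQprQpR
  rot[11] = qPqRPprR$RQRqQprQpRq
  rot[12] = PqRPprR$RQRqQprQpRqq
  rot[13] = qRPprR$RQRqQprQpRqqP
  rot[14] = RPprR$RQRqQprQpRqqPq
  rot[15] = PprR$RQRqQprQpRqqPqR
  rot[16] = prR$RQRqQprQpRqqPqRP
  rot[17] = rR$RQRqQprQpRqqPqRPp
  rot[18] = R$RQRqQprQpRqqPqRPpr
  rot[19] = $RQRqQprQpRqqPqRPprR
Sorted (with $ < everything):
  sorted[0] = $RQRqQprQpRqqPqRPprR
  sorted[1] = PprR$RQRqQprQpRqqPqR
  sorted[2] = PqRPprR$RQRqQprQpRqq
  sorted[3] = QRqQprQpRqqPqRPprR$R
  sorted[4] = QpRqqPqRPprR$RQRqQpr
  sorted[5] = QprQpRqqPqRPprR$RQRq
  sorted[6] = R$RQRqQprQpRqqPqRPpr
  sorted[7] = RPprR$RQRqQprQpRqqPq
  sorted[8] = RQRqQprQpRqqPqRPprR$
  sorted[9] = RqQprQpRqqPqRPprR$RQ
  sorted[10] = RqqPqRPprR$RQRqQprQp
  sorted[11] = pRqqPqRPprR$RQRqQprQ
  sorted[12] = prQpRqqPqRPprR$RQRqQ
  sorted[13] = prR$RQRqQprQpRqqPqRP
  sorted[14] = qPqRPprR$RQRqQprQpRq
  sorted[15] = qQprQpRqqPqRPprR$RQR
  sorted[16] = qRPprR$RQRqQprQpRqqP
  sorted[17] = qqPqRPprR$RQRqQprQpR
  sorted[18] = rQpRqqPqRPprR$RQRqQp
  sorted[19] = rR$RQRqQprQpRqqPqRPp
sorted[19] = rR$RQRqQprQpRqqPqRPp

Answer: rR$RQRqQprQpRqqPqRPp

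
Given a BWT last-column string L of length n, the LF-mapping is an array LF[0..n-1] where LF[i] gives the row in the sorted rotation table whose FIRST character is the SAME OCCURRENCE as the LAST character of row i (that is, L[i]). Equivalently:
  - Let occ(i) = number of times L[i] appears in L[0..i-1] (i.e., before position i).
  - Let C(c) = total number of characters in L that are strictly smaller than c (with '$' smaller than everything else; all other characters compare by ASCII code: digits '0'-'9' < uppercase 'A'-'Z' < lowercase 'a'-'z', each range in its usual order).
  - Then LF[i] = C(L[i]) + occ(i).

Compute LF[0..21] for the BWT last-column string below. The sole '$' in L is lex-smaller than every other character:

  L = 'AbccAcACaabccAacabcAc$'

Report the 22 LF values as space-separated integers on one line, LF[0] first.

Answer: 1 11 14 15 2 16 3 6 7 8 12 17 18 4 9 19 10 13 20 5 21 0

Derivation:
Char counts: '$':1, 'A':5, 'C':1, 'a':4, 'b':3, 'c':8
C (first-col start): C('$')=0, C('A')=1, C('C')=6, C('a')=7, C('b')=11, C('c')=14
L[0]='A': occ=0, LF[0]=C('A')+0=1+0=1
L[1]='b': occ=0, LF[1]=C('b')+0=11+0=11
L[2]='c': occ=0, LF[2]=C('c')+0=14+0=14
L[3]='c': occ=1, LF[3]=C('c')+1=14+1=15
L[4]='A': occ=1, LF[4]=C('A')+1=1+1=2
L[5]='c': occ=2, LF[5]=C('c')+2=14+2=16
L[6]='A': occ=2, LF[6]=C('A')+2=1+2=3
L[7]='C': occ=0, LF[7]=C('C')+0=6+0=6
L[8]='a': occ=0, LF[8]=C('a')+0=7+0=7
L[9]='a': occ=1, LF[9]=C('a')+1=7+1=8
L[10]='b': occ=1, LF[10]=C('b')+1=11+1=12
L[11]='c': occ=3, LF[11]=C('c')+3=14+3=17
L[12]='c': occ=4, LF[12]=C('c')+4=14+4=18
L[13]='A': occ=3, LF[13]=C('A')+3=1+3=4
L[14]='a': occ=2, LF[14]=C('a')+2=7+2=9
L[15]='c': occ=5, LF[15]=C('c')+5=14+5=19
L[16]='a': occ=3, LF[16]=C('a')+3=7+3=10
L[17]='b': occ=2, LF[17]=C('b')+2=11+2=13
L[18]='c': occ=6, LF[18]=C('c')+6=14+6=20
L[19]='A': occ=4, LF[19]=C('A')+4=1+4=5
L[20]='c': occ=7, LF[20]=C('c')+7=14+7=21
L[21]='$': occ=0, LF[21]=C('$')+0=0+0=0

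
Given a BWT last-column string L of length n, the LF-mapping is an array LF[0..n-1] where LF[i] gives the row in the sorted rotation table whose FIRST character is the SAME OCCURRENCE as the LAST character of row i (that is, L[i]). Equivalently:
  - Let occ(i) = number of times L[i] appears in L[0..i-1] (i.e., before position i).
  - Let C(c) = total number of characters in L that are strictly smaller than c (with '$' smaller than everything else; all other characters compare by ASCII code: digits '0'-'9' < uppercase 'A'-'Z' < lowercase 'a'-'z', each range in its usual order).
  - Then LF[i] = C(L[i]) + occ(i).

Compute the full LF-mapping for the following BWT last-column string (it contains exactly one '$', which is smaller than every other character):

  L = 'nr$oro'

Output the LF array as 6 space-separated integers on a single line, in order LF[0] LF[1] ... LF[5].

Answer: 1 4 0 2 5 3

Derivation:
Char counts: '$':1, 'n':1, 'o':2, 'r':2
C (first-col start): C('$')=0, C('n')=1, C('o')=2, C('r')=4
L[0]='n': occ=0, LF[0]=C('n')+0=1+0=1
L[1]='r': occ=0, LF[1]=C('r')+0=4+0=4
L[2]='$': occ=0, LF[2]=C('$')+0=0+0=0
L[3]='o': occ=0, LF[3]=C('o')+0=2+0=2
L[4]='r': occ=1, LF[4]=C('r')+1=4+1=5
L[5]='o': occ=1, LF[5]=C('o')+1=2+1=3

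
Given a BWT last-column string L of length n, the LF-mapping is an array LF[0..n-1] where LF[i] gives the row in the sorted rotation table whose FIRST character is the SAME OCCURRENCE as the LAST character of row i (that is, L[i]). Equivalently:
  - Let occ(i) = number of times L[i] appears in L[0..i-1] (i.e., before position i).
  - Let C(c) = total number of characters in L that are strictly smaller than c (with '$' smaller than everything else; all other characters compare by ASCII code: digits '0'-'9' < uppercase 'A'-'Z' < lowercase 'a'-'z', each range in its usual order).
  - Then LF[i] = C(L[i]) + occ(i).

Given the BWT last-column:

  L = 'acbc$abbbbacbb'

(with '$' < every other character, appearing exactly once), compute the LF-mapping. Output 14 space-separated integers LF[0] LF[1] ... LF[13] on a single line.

Answer: 1 11 4 12 0 2 5 6 7 8 3 13 9 10

Derivation:
Char counts: '$':1, 'a':3, 'b':7, 'c':3
C (first-col start): C('$')=0, C('a')=1, C('b')=4, C('c')=11
L[0]='a': occ=0, LF[0]=C('a')+0=1+0=1
L[1]='c': occ=0, LF[1]=C('c')+0=11+0=11
L[2]='b': occ=0, LF[2]=C('b')+0=4+0=4
L[3]='c': occ=1, LF[3]=C('c')+1=11+1=12
L[4]='$': occ=0, LF[4]=C('$')+0=0+0=0
L[5]='a': occ=1, LF[5]=C('a')+1=1+1=2
L[6]='b': occ=1, LF[6]=C('b')+1=4+1=5
L[7]='b': occ=2, LF[7]=C('b')+2=4+2=6
L[8]='b': occ=3, LF[8]=C('b')+3=4+3=7
L[9]='b': occ=4, LF[9]=C('b')+4=4+4=8
L[10]='a': occ=2, LF[10]=C('a')+2=1+2=3
L[11]='c': occ=2, LF[11]=C('c')+2=11+2=13
L[12]='b': occ=5, LF[12]=C('b')+5=4+5=9
L[13]='b': occ=6, LF[13]=C('b')+6=4+6=10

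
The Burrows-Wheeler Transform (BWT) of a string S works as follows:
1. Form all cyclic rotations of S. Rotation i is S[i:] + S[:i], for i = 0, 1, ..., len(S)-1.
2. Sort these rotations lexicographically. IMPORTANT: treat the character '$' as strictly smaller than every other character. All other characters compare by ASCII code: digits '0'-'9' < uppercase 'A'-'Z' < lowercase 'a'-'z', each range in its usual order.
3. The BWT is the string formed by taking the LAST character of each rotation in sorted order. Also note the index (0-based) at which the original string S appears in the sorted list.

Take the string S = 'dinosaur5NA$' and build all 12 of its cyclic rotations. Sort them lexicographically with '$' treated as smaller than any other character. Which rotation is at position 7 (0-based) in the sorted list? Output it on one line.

All 12 rotations (rotation i = S[i:]+S[:i]):
  rot[0] = dinosaur5NA$
  rot[1] = inosaur5NA$d
  rot[2] = nosaur5NA$di
  rot[3] = osaur5NA$din
  rot[4] = saur5NA$dino
  rot[5] = aur5NA$dinos
  rot[6] = ur5NA$dinosa
  rot[7] = r5NA$dinosau
  rot[8] = 5NA$dinosaur
  rot[9] = NA$dinosaur5
  rot[10] = A$dinosaur5N
  rot[11] = $dinosaur5NA
Sorted (with $ < everything):
  sorted[0] = $dinosaur5NA
  sorted[1] = 5NA$dinosaur
  sorted[2] = A$dinosaur5N
  sorted[3] = NA$dinosaur5
  sorted[4] = aur5NA$dinos
  sorted[5] = dinosaur5NA$
  sorted[6] = inosaur5NA$d
  sorted[7] = nosaur5NA$di
  sorted[8] = osaur5NA$din
  sorted[9] = r5NA$dinosau
  sorted[10] = saur5NA$dino
  sorted[11] = ur5NA$dinosa
sorted[7] = nosaur5NA$di

Answer: nosaur5NA$di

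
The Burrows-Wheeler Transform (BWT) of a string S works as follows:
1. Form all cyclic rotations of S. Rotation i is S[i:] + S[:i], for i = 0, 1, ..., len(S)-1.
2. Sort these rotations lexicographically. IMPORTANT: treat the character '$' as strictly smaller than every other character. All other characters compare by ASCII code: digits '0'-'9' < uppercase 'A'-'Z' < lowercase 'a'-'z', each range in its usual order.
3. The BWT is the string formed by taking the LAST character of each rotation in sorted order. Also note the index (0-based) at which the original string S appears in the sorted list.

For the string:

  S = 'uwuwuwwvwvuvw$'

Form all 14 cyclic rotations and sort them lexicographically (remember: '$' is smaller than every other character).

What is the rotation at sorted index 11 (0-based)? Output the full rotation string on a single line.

All 14 rotations (rotation i = S[i:]+S[:i]):
  rot[0] = uwuwuwwvwvuvw$
  rot[1] = wuwuwwvwvuvw$u
  rot[2] = uwuwwvwvuvw$uw
  rot[3] = wuwwvwvuvw$uwu
  rot[4] = uwwvwvuvw$uwuw
  rot[5] = wwvwvuvw$uwuwu
  rot[6] = wvwvuvw$uwuwuw
  rot[7] = vwvuvw$uwuwuww
  rot[8] = wvuvw$uwuwuwwv
  rot[9] = vuvw$uwuwuwwvw
  rot[10] = uvw$uwuwuwwvwv
  rot[11] = vw$uwuwuwwvwvu
  rot[12] = w$uwuwuwwvwvuv
  rot[13] = $uwuwuwwvwvuvw
Sorted (with $ < everything):
  sorted[0] = $uwuwuwwvwvuvw
  sorted[1] = uvw$uwuwuwwvwv
  sorted[2] = uwuwuwwvwvuvw$
  sorted[3] = uwuwwvwvuvw$uw
  sorted[4] = uwwvwvuvw$uwuw
  sorted[5] = vuvw$uwuwuwwvw
  sorted[6] = vw$uwuwuwwvwvu
  sorted[7] = vwvuvw$uwuwuww
  sorted[8] = w$uwuwuwwvwvuv
  sorted[9] = wuwuwwvwvuvw$u
  sorted[10] = wuwwvwvuvw$uwu
  sorted[11] = wvuvw$uwuwuwwv
  sorted[12] = wvwvuvw$uwuwuw
  sorted[13] = wwvwvuvw$uwuwu
sorted[11] = wvuvw$uwuwuwwv

Answer: wvuvw$uwuwuwwv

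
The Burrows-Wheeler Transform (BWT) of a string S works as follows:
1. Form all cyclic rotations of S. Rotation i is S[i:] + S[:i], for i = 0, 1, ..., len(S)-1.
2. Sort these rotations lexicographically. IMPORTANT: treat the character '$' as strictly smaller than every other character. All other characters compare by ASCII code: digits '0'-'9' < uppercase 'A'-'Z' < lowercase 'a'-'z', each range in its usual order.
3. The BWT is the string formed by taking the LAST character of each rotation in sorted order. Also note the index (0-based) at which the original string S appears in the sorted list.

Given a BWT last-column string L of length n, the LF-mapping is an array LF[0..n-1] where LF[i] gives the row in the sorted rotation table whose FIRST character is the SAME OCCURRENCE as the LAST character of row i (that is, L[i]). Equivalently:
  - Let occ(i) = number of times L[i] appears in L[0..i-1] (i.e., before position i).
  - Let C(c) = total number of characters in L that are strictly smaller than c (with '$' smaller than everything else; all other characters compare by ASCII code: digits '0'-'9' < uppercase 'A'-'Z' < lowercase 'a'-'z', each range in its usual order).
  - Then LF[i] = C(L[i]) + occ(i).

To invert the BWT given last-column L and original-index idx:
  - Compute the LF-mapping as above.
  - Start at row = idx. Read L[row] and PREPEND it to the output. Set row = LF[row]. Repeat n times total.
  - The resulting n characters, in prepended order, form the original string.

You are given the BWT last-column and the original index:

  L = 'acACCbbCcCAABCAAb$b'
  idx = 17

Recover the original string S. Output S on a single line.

Answer: cAACCCACbAbbcCAbBa$

Derivation:
LF mapping: 12 17 1 7 8 13 14 9 18 10 2 3 6 11 4 5 15 0 16
Walk LF starting at row 17, prepending L[row]:
  step 1: row=17, L[17]='$', prepend. Next row=LF[17]=0
  step 2: row=0, L[0]='a', prepend. Next row=LF[0]=12
  step 3: row=12, L[12]='B', prepend. Next row=LF[12]=6
  step 4: row=6, L[6]='b', prepend. Next row=LF[6]=14
  step 5: row=14, L[14]='A', prepend. Next row=LF[14]=4
  step 6: row=4, L[4]='C', prepend. Next row=LF[4]=8
  step 7: row=8, L[8]='c', prepend. Next row=LF[8]=18
  step 8: row=18, L[18]='b', prepend. Next row=LF[18]=16
  step 9: row=16, L[16]='b', prepend. Next row=LF[16]=15
  step 10: row=15, L[15]='A', prepend. Next row=LF[15]=5
  step 11: row=5, L[5]='b', prepend. Next row=LF[5]=13
  step 12: row=13, L[13]='C', prepend. Next row=LF[13]=11
  step 13: row=11, L[11]='A', prepend. Next row=LF[11]=3
  step 14: row=3, L[3]='C', prepend. Next row=LF[3]=7
  step 15: row=7, L[7]='C', prepend. Next row=LF[7]=9
  step 16: row=9, L[9]='C', prepend. Next row=LF[9]=10
  step 17: row=10, L[10]='A', prepend. Next row=LF[10]=2
  step 18: row=2, L[2]='A', prepend. Next row=LF[2]=1
  step 19: row=1, L[1]='c', prepend. Next row=LF[1]=17
Reversed output: cAACCCACbAbbcCAbBa$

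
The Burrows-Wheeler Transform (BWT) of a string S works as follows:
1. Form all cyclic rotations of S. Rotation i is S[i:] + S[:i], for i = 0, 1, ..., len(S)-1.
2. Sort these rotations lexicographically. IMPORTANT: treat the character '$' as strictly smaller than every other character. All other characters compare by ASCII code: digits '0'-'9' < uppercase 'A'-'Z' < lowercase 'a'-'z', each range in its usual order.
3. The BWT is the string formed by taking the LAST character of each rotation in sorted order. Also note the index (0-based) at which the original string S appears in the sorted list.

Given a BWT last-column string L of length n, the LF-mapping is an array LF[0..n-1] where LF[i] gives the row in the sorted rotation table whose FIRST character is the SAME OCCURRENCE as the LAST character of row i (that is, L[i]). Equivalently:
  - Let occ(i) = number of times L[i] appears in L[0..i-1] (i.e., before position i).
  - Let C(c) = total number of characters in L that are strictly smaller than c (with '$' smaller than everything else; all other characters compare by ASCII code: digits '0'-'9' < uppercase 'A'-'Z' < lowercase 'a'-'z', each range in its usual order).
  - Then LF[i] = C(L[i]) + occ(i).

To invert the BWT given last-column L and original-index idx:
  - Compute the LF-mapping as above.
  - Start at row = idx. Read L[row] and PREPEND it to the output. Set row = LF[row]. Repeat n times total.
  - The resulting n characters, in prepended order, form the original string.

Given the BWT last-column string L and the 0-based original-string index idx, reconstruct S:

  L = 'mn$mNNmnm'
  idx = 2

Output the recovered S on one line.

Answer: NmmnnNmm$

Derivation:
LF mapping: 3 7 0 4 1 2 5 8 6
Walk LF starting at row 2, prepending L[row]:
  step 1: row=2, L[2]='$', prepend. Next row=LF[2]=0
  step 2: row=0, L[0]='m', prepend. Next row=LF[0]=3
  step 3: row=3, L[3]='m', prepend. Next row=LF[3]=4
  step 4: row=4, L[4]='N', prepend. Next row=LF[4]=1
  step 5: row=1, L[1]='n', prepend. Next row=LF[1]=7
  step 6: row=7, L[7]='n', prepend. Next row=LF[7]=8
  step 7: row=8, L[8]='m', prepend. Next row=LF[8]=6
  step 8: row=6, L[6]='m', prepend. Next row=LF[6]=5
  step 9: row=5, L[5]='N', prepend. Next row=LF[5]=2
Reversed output: NmmnnNmm$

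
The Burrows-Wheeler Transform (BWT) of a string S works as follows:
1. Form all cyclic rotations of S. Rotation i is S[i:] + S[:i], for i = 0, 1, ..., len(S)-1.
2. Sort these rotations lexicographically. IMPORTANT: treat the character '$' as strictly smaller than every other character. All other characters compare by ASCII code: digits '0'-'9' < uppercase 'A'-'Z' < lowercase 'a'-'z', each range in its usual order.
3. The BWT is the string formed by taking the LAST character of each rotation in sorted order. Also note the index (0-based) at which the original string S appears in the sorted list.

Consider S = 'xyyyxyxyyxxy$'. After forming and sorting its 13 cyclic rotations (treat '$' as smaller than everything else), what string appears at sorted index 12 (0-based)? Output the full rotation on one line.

All 13 rotations (rotation i = S[i:]+S[:i]):
  rot[0] = xyyyxyxyyxxy$
  rot[1] = yyyxyxyyxxy$x
  rot[2] = yyxyxyyxxy$xy
  rot[3] = yxyxyyxxy$xyy
  rot[4] = xyxyyxxy$xyyy
  rot[5] = yxyyxxy$xyyyx
  rot[6] = xyyxxy$xyyyxy
  rot[7] = yyxxy$xyyyxyx
  rot[8] = yxxy$xyyyxyxy
  rot[9] = xxy$xyyyxyxyy
  rot[10] = xy$xyyyxyxyyx
  rot[11] = y$xyyyxyxyyxx
  rot[12] = $xyyyxyxyyxxy
Sorted (with $ < everything):
  sorted[0] = $xyyyxyxyyxxy
  sorted[1] = xxy$xyyyxyxyy
  sorted[2] = xy$xyyyxyxyyx
  sorted[3] = xyxyyxxy$xyyy
  sorted[4] = xyyxxy$xyyyxy
  sorted[5] = xyyyxyxyyxxy$
  sorted[6] = y$xyyyxyxyyxx
  sorted[7] = yxxy$xyyyxyxy
  sorted[8] = yxyxyyxxy$xyy
  sorted[9] = yxyyxxy$xyyyx
  sorted[10] = yyxxy$xyyyxyx
  sorted[11] = yyxyxyyxxy$xy
  sorted[12] = yyyxyxyyxxy$x
sorted[12] = yyyxyxyyxxy$x

Answer: yyyxyxyyxxy$x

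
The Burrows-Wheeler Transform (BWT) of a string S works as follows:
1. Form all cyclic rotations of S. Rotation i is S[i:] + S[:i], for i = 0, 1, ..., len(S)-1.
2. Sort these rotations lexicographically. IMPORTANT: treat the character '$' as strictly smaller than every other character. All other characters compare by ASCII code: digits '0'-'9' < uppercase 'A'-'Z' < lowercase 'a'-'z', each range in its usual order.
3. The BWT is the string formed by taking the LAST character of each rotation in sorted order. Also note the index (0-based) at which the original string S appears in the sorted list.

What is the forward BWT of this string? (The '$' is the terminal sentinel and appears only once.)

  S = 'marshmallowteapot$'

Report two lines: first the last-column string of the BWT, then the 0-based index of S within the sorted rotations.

Answer: tmemtsalh$plaarowo
9

Derivation:
All 18 rotations (rotation i = S[i:]+S[:i]):
  rot[0] = marshmallowteapot$
  rot[1] = arshmallowteapot$m
  rot[2] = rshmallowteapot$ma
  rot[3] = shmallowteapot$mar
  rot[4] = hmallowteapot$mars
  rot[5] = mallowteapot$marsh
  rot[6] = allowteapot$marshm
  rot[7] = llowteapot$marshma
  rot[8] = lowteapot$marshmal
  rot[9] = owteapot$marshmall
  rot[10] = wteapot$marshmallo
  rot[11] = teapot$marshmallow
  rot[12] = eapot$marshmallowt
  rot[13] = apot$marshmallowte
  rot[14] = pot$marshmallowtea
  rot[15] = ot$marshmallowteap
  rot[16] = t$marshmallowteapo
  rot[17] = $marshmallowteapot
Sorted (with $ < everything):
  sorted[0] = $marshmallowteapot  (last char: 't')
  sorted[1] = allowteapot$marshm  (last char: 'm')
  sorted[2] = apot$marshmallowte  (last char: 'e')
  sorted[3] = arshmallowteapot$m  (last char: 'm')
  sorted[4] = eapot$marshmallowt  (last char: 't')
  sorted[5] = hmallowteapot$mars  (last char: 's')
  sorted[6] = llowteapot$marshma  (last char: 'a')
  sorted[7] = lowteapot$marshmal  (last char: 'l')
  sorted[8] = mallowteapot$marsh  (last char: 'h')
  sorted[9] = marshmallowteapot$  (last char: '$')
  sorted[10] = ot$marshmallowteap  (last char: 'p')
  sorted[11] = owteapot$marshmall  (last char: 'l')
  sorted[12] = pot$marshmallowtea  (last char: 'a')
  sorted[13] = rshmallowteapot$ma  (last char: 'a')
  sorted[14] = shmallowteapot$mar  (last char: 'r')
  sorted[15] = t$marshmallowteapo  (last char: 'o')
  sorted[16] = teapot$marshmallow  (last char: 'w')
  sorted[17] = wteapot$marshmallo  (last char: 'o')
Last column: tmemtsalh$plaarowo
Original string S is at sorted index 9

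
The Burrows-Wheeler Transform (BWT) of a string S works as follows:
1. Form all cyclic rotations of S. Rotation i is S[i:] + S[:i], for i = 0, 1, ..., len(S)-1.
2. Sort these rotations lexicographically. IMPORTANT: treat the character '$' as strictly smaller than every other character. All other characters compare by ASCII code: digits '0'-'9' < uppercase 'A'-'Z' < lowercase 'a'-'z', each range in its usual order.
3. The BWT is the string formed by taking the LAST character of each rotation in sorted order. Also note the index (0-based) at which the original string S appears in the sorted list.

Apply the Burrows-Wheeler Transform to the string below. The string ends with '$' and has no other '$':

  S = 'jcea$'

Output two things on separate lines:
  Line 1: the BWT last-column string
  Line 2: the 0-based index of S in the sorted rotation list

Answer: aejc$
4

Derivation:
All 5 rotations (rotation i = S[i:]+S[:i]):
  rot[0] = jcea$
  rot[1] = cea$j
  rot[2] = ea$jc
  rot[3] = a$jce
  rot[4] = $jcea
Sorted (with $ < everything):
  sorted[0] = $jcea  (last char: 'a')
  sorted[1] = a$jce  (last char: 'e')
  sorted[2] = cea$j  (last char: 'j')
  sorted[3] = ea$jc  (last char: 'c')
  sorted[4] = jcea$  (last char: '$')
Last column: aejc$
Original string S is at sorted index 4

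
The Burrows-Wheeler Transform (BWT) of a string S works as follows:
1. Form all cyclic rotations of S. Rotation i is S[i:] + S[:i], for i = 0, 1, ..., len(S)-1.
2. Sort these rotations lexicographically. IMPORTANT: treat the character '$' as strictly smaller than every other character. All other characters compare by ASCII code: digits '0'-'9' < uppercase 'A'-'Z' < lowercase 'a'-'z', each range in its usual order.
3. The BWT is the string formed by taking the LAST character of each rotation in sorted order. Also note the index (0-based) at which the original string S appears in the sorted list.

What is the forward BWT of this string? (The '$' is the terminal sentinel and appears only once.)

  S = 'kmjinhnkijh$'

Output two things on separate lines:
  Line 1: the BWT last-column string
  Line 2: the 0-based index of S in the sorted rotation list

All 12 rotations (rotation i = S[i:]+S[:i]):
  rot[0] = kmjinhnkijh$
  rot[1] = mjinhnkijh$k
  rot[2] = jinhnkijh$km
  rot[3] = inhnkijh$kmj
  rot[4] = nhnkijh$kmji
  rot[5] = hnkijh$kmjin
  rot[6] = nkijh$kmjinh
  rot[7] = kijh$kmjinhn
  rot[8] = ijh$kmjinhnk
  rot[9] = jh$kmjinhnki
  rot[10] = h$kmjinhnkij
  rot[11] = $kmjinhnkijh
Sorted (with $ < everything):
  sorted[0] = $kmjinhnkijh  (last char: 'h')
  sorted[1] = h$kmjinhnkij  (last char: 'j')
  sorted[2] = hnkijh$kmjin  (last char: 'n')
  sorted[3] = ijh$kmjinhnk  (last char: 'k')
  sorted[4] = inhnkijh$kmj  (last char: 'j')
  sorted[5] = jh$kmjinhnki  (last char: 'i')
  sorted[6] = jinhnkijh$km  (last char: 'm')
  sorted[7] = kijh$kmjinhn  (last char: 'n')
  sorted[8] = kmjinhnkijh$  (last char: '$')
  sorted[9] = mjinhnkijh$k  (last char: 'k')
  sorted[10] = nhnkijh$kmji  (last char: 'i')
  sorted[11] = nkijh$kmjinh  (last char: 'h')
Last column: hjnkjimn$kih
Original string S is at sorted index 8

Answer: hjnkjimn$kih
8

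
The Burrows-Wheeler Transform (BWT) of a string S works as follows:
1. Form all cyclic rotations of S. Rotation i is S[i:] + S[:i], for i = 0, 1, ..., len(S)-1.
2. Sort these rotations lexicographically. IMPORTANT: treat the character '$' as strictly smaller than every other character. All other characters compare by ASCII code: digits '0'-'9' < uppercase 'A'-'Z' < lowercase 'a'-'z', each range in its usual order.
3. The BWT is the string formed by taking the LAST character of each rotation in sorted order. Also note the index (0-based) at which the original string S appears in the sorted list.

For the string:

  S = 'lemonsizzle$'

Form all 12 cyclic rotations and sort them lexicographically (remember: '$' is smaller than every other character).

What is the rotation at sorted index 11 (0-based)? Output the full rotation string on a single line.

All 12 rotations (rotation i = S[i:]+S[:i]):
  rot[0] = lemonsizzle$
  rot[1] = emonsizzle$l
  rot[2] = monsizzle$le
  rot[3] = onsizzle$lem
  rot[4] = nsizzle$lemo
  rot[5] = sizzle$lemon
  rot[6] = izzle$lemons
  rot[7] = zzle$lemonsi
  rot[8] = zle$lemonsiz
  rot[9] = le$lemonsizz
  rot[10] = e$lemonsizzl
  rot[11] = $lemonsizzle
Sorted (with $ < everything):
  sorted[0] = $lemonsizzle
  sorted[1] = e$lemonsizzl
  sorted[2] = emonsizzle$l
  sorted[3] = izzle$lemons
  sorted[4] = le$lemonsizz
  sorted[5] = lemonsizzle$
  sorted[6] = monsizzle$le
  sorted[7] = nsizzle$lemo
  sorted[8] = onsizzle$lem
  sorted[9] = sizzle$lemon
  sorted[10] = zle$lemonsiz
  sorted[11] = zzle$lemonsi
sorted[11] = zzle$lemonsi

Answer: zzle$lemonsi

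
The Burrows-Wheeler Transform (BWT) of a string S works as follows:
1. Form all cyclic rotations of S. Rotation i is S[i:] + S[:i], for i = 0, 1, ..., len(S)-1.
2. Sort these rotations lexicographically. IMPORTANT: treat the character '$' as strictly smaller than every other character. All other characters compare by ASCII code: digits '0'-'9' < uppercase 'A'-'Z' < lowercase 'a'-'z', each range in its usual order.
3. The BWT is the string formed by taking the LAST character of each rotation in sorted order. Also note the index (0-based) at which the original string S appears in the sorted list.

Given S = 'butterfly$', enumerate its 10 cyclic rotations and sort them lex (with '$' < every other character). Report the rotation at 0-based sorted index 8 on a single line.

Answer: utterfly$b

Derivation:
All 10 rotations (rotation i = S[i:]+S[:i]):
  rot[0] = butterfly$
  rot[1] = utterfly$b
  rot[2] = tterfly$bu
  rot[3] = terfly$but
  rot[4] = erfly$butt
  rot[5] = rfly$butte
  rot[6] = fly$butter
  rot[7] = ly$butterf
  rot[8] = y$butterfl
  rot[9] = $butterfly
Sorted (with $ < everything):
  sorted[0] = $butterfly
  sorted[1] = butterfly$
  sorted[2] = erfly$butt
  sorted[3] = fly$butter
  sorted[4] = ly$butterf
  sorted[5] = rfly$butte
  sorted[6] = terfly$but
  sorted[7] = tterfly$bu
  sorted[8] = utterfly$b
  sorted[9] = y$butterfl
sorted[8] = utterfly$b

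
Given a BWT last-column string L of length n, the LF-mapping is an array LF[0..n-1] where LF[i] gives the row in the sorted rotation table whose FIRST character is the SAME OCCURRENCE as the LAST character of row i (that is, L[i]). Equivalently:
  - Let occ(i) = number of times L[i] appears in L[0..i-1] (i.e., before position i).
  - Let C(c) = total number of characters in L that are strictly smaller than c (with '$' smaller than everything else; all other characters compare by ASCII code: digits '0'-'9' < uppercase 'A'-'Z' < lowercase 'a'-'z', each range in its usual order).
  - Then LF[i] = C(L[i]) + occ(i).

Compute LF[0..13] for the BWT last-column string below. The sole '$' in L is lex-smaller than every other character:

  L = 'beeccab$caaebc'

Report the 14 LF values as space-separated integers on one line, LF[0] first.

Answer: 4 11 12 7 8 1 5 0 9 2 3 13 6 10

Derivation:
Char counts: '$':1, 'a':3, 'b':3, 'c':4, 'e':3
C (first-col start): C('$')=0, C('a')=1, C('b')=4, C('c')=7, C('e')=11
L[0]='b': occ=0, LF[0]=C('b')+0=4+0=4
L[1]='e': occ=0, LF[1]=C('e')+0=11+0=11
L[2]='e': occ=1, LF[2]=C('e')+1=11+1=12
L[3]='c': occ=0, LF[3]=C('c')+0=7+0=7
L[4]='c': occ=1, LF[4]=C('c')+1=7+1=8
L[5]='a': occ=0, LF[5]=C('a')+0=1+0=1
L[6]='b': occ=1, LF[6]=C('b')+1=4+1=5
L[7]='$': occ=0, LF[7]=C('$')+0=0+0=0
L[8]='c': occ=2, LF[8]=C('c')+2=7+2=9
L[9]='a': occ=1, LF[9]=C('a')+1=1+1=2
L[10]='a': occ=2, LF[10]=C('a')+2=1+2=3
L[11]='e': occ=2, LF[11]=C('e')+2=11+2=13
L[12]='b': occ=2, LF[12]=C('b')+2=4+2=6
L[13]='c': occ=3, LF[13]=C('c')+3=7+3=10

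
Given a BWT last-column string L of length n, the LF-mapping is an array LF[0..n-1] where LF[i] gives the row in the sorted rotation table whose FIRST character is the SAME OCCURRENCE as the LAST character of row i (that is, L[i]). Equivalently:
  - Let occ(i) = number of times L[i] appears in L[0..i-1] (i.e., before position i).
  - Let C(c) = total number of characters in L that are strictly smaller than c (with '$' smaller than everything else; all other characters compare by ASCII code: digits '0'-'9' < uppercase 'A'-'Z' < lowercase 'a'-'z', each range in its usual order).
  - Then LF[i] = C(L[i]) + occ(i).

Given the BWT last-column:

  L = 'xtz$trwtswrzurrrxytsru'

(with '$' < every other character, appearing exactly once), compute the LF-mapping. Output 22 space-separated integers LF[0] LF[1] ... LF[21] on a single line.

Char counts: '$':1, 'r':6, 's':2, 't':4, 'u':2, 'w':2, 'x':2, 'y':1, 'z':2
C (first-col start): C('$')=0, C('r')=1, C('s')=7, C('t')=9, C('u')=13, C('w')=15, C('x')=17, C('y')=19, C('z')=20
L[0]='x': occ=0, LF[0]=C('x')+0=17+0=17
L[1]='t': occ=0, LF[1]=C('t')+0=9+0=9
L[2]='z': occ=0, LF[2]=C('z')+0=20+0=20
L[3]='$': occ=0, LF[3]=C('$')+0=0+0=0
L[4]='t': occ=1, LF[4]=C('t')+1=9+1=10
L[5]='r': occ=0, LF[5]=C('r')+0=1+0=1
L[6]='w': occ=0, LF[6]=C('w')+0=15+0=15
L[7]='t': occ=2, LF[7]=C('t')+2=9+2=11
L[8]='s': occ=0, LF[8]=C('s')+0=7+0=7
L[9]='w': occ=1, LF[9]=C('w')+1=15+1=16
L[10]='r': occ=1, LF[10]=C('r')+1=1+1=2
L[11]='z': occ=1, LF[11]=C('z')+1=20+1=21
L[12]='u': occ=0, LF[12]=C('u')+0=13+0=13
L[13]='r': occ=2, LF[13]=C('r')+2=1+2=3
L[14]='r': occ=3, LF[14]=C('r')+3=1+3=4
L[15]='r': occ=4, LF[15]=C('r')+4=1+4=5
L[16]='x': occ=1, LF[16]=C('x')+1=17+1=18
L[17]='y': occ=0, LF[17]=C('y')+0=19+0=19
L[18]='t': occ=3, LF[18]=C('t')+3=9+3=12
L[19]='s': occ=1, LF[19]=C('s')+1=7+1=8
L[20]='r': occ=5, LF[20]=C('r')+5=1+5=6
L[21]='u': occ=1, LF[21]=C('u')+1=13+1=14

Answer: 17 9 20 0 10 1 15 11 7 16 2 21 13 3 4 5 18 19 12 8 6 14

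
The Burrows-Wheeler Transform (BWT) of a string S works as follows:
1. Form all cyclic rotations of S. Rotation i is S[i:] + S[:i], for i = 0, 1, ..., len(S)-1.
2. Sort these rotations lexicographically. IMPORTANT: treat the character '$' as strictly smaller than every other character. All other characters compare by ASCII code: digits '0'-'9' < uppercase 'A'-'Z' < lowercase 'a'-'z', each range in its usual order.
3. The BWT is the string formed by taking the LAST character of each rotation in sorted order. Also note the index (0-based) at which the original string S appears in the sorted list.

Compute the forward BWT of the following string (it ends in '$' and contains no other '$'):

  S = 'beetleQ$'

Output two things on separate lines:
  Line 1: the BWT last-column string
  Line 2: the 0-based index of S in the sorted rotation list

Answer: Qe$lbete
2

Derivation:
All 8 rotations (rotation i = S[i:]+S[:i]):
  rot[0] = beetleQ$
  rot[1] = eetleQ$b
  rot[2] = etleQ$be
  rot[3] = tleQ$bee
  rot[4] = leQ$beet
  rot[5] = eQ$beetl
  rot[6] = Q$beetle
  rot[7] = $beetleQ
Sorted (with $ < everything):
  sorted[0] = $beetleQ  (last char: 'Q')
  sorted[1] = Q$beetle  (last char: 'e')
  sorted[2] = beetleQ$  (last char: '$')
  sorted[3] = eQ$beetl  (last char: 'l')
  sorted[4] = eetleQ$b  (last char: 'b')
  sorted[5] = etleQ$be  (last char: 'e')
  sorted[6] = leQ$beet  (last char: 't')
  sorted[7] = tleQ$bee  (last char: 'e')
Last column: Qe$lbete
Original string S is at sorted index 2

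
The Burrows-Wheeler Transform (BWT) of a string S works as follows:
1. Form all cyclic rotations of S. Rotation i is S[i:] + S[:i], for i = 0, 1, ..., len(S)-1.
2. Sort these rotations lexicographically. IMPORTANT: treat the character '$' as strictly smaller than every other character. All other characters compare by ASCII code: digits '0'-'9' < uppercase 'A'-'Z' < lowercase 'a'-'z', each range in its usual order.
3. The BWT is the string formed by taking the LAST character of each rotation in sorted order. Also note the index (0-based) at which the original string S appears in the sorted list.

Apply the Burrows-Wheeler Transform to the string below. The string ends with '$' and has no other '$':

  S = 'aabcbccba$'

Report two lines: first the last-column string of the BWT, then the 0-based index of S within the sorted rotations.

Answer: ab$acaccbb
2

Derivation:
All 10 rotations (rotation i = S[i:]+S[:i]):
  rot[0] = aabcbccba$
  rot[1] = abcbccba$a
  rot[2] = bcbccba$aa
  rot[3] = cbccba$aab
  rot[4] = bccba$aabc
  rot[5] = ccba$aabcb
  rot[6] = cba$aabcbc
  rot[7] = ba$aabcbcc
  rot[8] = a$aabcbccb
  rot[9] = $aabcbccba
Sorted (with $ < everything):
  sorted[0] = $aabcbccba  (last char: 'a')
  sorted[1] = a$aabcbccb  (last char: 'b')
  sorted[2] = aabcbccba$  (last char: '$')
  sorted[3] = abcbccba$a  (last char: 'a')
  sorted[4] = ba$aabcbcc  (last char: 'c')
  sorted[5] = bcbccba$aa  (last char: 'a')
  sorted[6] = bccba$aabc  (last char: 'c')
  sorted[7] = cba$aabcbc  (last char: 'c')
  sorted[8] = cbccba$aab  (last char: 'b')
  sorted[9] = ccba$aabcb  (last char: 'b')
Last column: ab$acaccbb
Original string S is at sorted index 2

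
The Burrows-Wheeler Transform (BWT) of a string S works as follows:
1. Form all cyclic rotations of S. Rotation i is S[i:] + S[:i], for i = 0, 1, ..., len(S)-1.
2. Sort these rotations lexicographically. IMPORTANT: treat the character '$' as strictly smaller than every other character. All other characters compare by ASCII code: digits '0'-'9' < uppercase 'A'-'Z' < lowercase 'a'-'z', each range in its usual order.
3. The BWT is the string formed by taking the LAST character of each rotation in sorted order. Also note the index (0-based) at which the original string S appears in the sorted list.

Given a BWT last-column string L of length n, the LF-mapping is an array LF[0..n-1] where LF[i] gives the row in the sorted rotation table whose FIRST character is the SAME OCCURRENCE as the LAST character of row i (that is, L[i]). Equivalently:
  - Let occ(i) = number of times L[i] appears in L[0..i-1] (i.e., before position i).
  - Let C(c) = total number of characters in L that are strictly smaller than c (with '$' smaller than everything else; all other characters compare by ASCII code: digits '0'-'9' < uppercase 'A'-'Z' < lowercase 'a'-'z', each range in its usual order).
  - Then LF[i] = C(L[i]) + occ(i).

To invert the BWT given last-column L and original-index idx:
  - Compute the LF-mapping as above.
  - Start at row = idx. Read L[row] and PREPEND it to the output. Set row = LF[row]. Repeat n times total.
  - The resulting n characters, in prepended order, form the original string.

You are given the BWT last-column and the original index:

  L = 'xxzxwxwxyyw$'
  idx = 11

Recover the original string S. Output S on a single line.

Answer: zwxwyyxxxwx$

Derivation:
LF mapping: 4 5 11 6 1 7 2 8 9 10 3 0
Walk LF starting at row 11, prepending L[row]:
  step 1: row=11, L[11]='$', prepend. Next row=LF[11]=0
  step 2: row=0, L[0]='x', prepend. Next row=LF[0]=4
  step 3: row=4, L[4]='w', prepend. Next row=LF[4]=1
  step 4: row=1, L[1]='x', prepend. Next row=LF[1]=5
  step 5: row=5, L[5]='x', prepend. Next row=LF[5]=7
  step 6: row=7, L[7]='x', prepend. Next row=LF[7]=8
  step 7: row=8, L[8]='y', prepend. Next row=LF[8]=9
  step 8: row=9, L[9]='y', prepend. Next row=LF[9]=10
  step 9: row=10, L[10]='w', prepend. Next row=LF[10]=3
  step 10: row=3, L[3]='x', prepend. Next row=LF[3]=6
  step 11: row=6, L[6]='w', prepend. Next row=LF[6]=2
  step 12: row=2, L[2]='z', prepend. Next row=LF[2]=11
Reversed output: zwxwyyxxxwx$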